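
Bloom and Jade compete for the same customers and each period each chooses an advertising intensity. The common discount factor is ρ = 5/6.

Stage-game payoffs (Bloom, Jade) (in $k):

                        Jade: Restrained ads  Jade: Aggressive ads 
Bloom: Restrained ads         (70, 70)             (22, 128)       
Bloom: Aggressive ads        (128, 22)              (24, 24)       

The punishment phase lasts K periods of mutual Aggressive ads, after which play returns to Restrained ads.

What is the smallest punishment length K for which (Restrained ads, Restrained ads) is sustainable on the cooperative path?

IC: ρ(1−ρ^K)/(1−ρ) ≥ (128−70)/(70−24) = 29/23.
With ρ = 5/6: need 1 − ρ^K ≥ 29/23·(1−5/6)/(5/6), i.e. ρ^K ≤ 0.7478.
Since (5/6)^1 = 0.8333 and (5/6)^2 = 0.6944, the smallest such K is 2.

2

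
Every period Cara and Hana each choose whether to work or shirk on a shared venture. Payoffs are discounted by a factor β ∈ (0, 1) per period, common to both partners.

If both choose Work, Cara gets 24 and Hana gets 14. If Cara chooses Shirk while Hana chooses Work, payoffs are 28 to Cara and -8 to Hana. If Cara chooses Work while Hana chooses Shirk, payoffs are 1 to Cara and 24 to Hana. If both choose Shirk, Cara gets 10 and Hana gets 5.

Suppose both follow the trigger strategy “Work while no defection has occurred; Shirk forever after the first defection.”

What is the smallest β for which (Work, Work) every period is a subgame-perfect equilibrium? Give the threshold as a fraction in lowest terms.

For Cara: deviation gain 28−24 = 4, per-period punishment loss 24−10 = 14. IC gives β ≥ 4/18 = 2/9.
For Hana: gain 10, loss 9 per period, so β ≥ 10/19.
The tighter constraint is Hana's, so cooperation needs β ≥ 10/19.

10/19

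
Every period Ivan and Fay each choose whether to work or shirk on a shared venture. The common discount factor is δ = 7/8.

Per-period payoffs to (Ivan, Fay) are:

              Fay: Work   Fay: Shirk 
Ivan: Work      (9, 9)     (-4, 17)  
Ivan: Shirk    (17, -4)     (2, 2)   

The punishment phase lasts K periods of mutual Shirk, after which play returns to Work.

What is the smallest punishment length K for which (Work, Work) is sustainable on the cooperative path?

2

IC: δ(1−δ^K)/(1−δ) ≥ (17−9)/(9−2) = 8/7.
With δ = 7/8: need 1 − δ^K ≥ 8/7·(1−7/8)/(7/8), i.e. δ^K ≤ 0.8367.
Since (7/8)^1 = 0.8750 and (7/8)^2 = 0.7656, the smallest such K is 2.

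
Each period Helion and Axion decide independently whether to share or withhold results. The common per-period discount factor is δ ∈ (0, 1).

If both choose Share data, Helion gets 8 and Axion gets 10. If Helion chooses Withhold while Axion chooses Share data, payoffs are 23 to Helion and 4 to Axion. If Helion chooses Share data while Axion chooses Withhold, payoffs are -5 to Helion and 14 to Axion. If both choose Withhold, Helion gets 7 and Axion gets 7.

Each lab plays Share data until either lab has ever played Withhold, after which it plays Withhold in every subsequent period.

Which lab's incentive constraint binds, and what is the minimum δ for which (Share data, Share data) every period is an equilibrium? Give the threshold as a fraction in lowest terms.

For Helion: deviation gain 23−8 = 15, per-period punishment loss 8−7 = 1. IC gives δ ≥ 15/16.
For Axion: gain 4, loss 3 per period, so δ ≥ 4/7.
The tighter constraint is Helion's, so cooperation needs δ ≥ 15/16.

Helion; δ ≥ 15/16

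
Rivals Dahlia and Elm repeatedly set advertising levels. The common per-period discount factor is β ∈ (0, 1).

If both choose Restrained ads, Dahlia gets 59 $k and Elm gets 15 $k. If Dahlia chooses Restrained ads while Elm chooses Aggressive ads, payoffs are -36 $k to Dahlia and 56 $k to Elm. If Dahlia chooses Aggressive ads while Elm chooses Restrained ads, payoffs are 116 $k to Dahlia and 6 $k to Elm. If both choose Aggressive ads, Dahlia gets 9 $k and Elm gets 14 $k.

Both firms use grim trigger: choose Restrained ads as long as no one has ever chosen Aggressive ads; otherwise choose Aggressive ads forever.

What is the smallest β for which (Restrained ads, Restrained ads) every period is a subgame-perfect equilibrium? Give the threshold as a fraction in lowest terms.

41/42

Dahlia: cooperation gives 59 each period; deviation gives 116 once then 9 forever.
  59/(1−β) ≥ 116 + 9β/(1−β) ⇒ β ≥ 57/107.
Elm: cooperation gives 15 each period; deviation gives 56 once then 14 forever.
  β ≥ 41/42.
Both must hold, so the binding constraint is Elm's: β ≥ 41/42.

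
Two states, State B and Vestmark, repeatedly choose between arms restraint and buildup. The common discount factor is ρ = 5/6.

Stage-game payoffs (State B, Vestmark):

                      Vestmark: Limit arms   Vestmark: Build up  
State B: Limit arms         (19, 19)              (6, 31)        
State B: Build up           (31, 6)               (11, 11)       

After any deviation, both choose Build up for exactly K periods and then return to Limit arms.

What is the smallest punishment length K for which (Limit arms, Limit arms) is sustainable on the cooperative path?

2

No profitable deviation requires (19−11)(ρ+…+ρ^K) ≥ 31−19, i.e. ρ+…+ρ^K ≥ 3/2 ≈ 1.5000.
With ρ = 5/6, the partial sums are K=1: 0.8333, K=2: 1.5278.
K = 2 is the first length at which the sum reaches 1.5000.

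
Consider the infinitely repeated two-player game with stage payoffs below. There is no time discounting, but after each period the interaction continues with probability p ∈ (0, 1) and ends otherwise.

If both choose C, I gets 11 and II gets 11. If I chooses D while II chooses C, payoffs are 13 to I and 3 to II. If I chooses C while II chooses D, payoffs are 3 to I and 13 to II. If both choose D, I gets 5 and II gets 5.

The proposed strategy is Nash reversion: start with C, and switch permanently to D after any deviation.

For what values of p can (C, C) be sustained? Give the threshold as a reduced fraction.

1/4

Expected cooperation value is 11 + p·11 + p²·11 + … = 11/(1−p); deviation gives 13 + p·5/(1−p).
11 ≥ 13(1−p) + 5p ⇒ 8p ≥ 2 ⇒ p ≥ 2/8 = 1/4.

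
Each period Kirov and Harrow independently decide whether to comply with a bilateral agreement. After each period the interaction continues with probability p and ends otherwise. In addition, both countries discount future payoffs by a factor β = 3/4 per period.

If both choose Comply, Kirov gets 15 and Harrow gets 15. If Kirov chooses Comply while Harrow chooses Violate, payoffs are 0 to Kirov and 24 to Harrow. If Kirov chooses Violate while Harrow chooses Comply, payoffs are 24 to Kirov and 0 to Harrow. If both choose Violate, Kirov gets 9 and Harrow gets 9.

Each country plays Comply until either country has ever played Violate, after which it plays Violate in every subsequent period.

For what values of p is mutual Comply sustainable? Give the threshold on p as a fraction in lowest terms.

4/5

Expected continuation weight on next period's payoff is β·p = 3/4·p, which plays the role of the discount factor.
Cooperation requires 3/4·p ≥ (24−15)/(24−9) = 3/5, hence p ≥ 4/5.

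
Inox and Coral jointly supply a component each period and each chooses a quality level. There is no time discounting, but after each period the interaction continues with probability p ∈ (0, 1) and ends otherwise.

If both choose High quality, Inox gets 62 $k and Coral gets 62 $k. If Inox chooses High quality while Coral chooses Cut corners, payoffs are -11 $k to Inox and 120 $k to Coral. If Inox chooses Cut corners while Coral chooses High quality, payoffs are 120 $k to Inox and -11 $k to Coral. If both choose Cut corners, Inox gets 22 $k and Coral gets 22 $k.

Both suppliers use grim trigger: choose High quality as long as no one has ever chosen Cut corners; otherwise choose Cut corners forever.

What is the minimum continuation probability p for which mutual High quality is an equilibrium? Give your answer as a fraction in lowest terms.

Expected cooperation value is 62 + p·62 + p²·62 + … = 62/(1−p); deviation gives 120 + p·22/(1−p).
62 ≥ 120(1−p) + 22p ⇒ 98p ≥ 58 ⇒ p ≥ 58/98 = 29/49.

29/49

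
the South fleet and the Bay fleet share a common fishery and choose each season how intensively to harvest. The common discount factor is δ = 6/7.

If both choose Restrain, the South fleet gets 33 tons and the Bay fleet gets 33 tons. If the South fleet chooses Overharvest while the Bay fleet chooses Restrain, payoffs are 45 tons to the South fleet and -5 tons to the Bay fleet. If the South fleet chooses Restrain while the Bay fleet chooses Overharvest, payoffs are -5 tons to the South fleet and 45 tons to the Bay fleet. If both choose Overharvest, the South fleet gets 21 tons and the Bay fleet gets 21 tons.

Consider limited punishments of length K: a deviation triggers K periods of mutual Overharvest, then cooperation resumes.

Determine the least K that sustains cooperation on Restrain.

Need Σ_{k=1}^{K} δ^k ≥ (45−33)/(33−21) = 1.0000 at δ = 6/7.
At K = 1 the sum is 0.8571 < 1.0000; at K = 2 it is 1.5918 ≥ 1.0000.
So the minimum punishment length is K = 2.

2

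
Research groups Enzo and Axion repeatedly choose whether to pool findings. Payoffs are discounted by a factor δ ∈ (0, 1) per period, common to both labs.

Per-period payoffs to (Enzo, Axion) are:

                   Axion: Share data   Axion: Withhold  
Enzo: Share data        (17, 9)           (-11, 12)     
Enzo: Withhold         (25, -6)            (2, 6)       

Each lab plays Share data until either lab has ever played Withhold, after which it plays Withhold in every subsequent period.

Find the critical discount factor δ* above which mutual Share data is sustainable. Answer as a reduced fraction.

1/2

Enzo: cooperation gives 17 each period; deviation gives 25 once then 2 forever.
  17/(1−δ) ≥ 25 + 2δ/(1−δ) ⇒ δ ≥ 8/23.
Axion: cooperation gives 9 each period; deviation gives 12 once then 6 forever.
  δ ≥ 3/6 = 1/2.
Both must hold, so the binding constraint is Axion's: δ ≥ 1/2.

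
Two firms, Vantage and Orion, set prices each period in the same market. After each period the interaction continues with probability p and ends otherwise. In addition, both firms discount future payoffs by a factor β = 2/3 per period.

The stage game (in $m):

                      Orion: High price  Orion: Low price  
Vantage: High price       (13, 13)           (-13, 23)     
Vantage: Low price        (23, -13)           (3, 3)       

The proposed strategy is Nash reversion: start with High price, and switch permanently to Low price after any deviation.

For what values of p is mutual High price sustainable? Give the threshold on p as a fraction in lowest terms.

With continuation probability p and discount β, the effective per-period discount factor is βp.
Grim-trigger IC: βp ≥ (23−13)/(23−3) = 1/2.
So p ≥ (1/2)/(2/3) = 3/4.

3/4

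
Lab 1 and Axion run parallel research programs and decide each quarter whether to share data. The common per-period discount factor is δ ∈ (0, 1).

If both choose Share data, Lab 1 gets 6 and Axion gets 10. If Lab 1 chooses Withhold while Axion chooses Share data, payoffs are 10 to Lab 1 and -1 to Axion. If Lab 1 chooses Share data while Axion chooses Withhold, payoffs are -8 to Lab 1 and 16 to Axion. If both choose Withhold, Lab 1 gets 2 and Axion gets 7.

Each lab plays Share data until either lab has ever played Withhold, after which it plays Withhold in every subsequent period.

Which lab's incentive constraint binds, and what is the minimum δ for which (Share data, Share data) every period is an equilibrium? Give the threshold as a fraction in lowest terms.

Lab 1's threshold: (10−6)/(10−2) = 1/2.
Axion's threshold: (16−10)/(16−7) = 2/3.
1/2 < 2/3, so Axion binds and δ* = 2/3.

Axion; δ ≥ 2/3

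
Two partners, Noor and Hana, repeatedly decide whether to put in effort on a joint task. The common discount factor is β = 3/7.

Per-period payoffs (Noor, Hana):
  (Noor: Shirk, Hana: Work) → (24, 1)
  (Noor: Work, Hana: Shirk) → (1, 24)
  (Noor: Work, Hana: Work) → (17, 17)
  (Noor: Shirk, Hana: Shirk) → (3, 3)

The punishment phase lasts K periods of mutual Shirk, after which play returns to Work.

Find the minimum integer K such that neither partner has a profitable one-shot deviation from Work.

2

No profitable deviation requires (17−3)(β+…+β^K) ≥ 24−17, i.e. β+…+β^K ≥ 1/2 ≈ 0.5000.
With β = 3/7, the partial sums are K=1: 0.4286, K=2: 0.6122.
K = 2 is the first length at which the sum reaches 0.5000.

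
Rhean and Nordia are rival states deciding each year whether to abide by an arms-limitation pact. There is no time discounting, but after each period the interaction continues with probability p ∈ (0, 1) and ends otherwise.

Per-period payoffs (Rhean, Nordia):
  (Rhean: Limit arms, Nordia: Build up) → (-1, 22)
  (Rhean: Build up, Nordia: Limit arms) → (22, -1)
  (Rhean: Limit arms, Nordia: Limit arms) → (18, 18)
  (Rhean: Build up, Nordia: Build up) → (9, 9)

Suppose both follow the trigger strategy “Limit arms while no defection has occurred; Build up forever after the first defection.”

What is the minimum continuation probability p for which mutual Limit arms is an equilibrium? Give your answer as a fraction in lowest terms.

Expected cooperation value is 18 + p·18 + p²·18 + … = 18/(1−p); deviation gives 22 + p·9/(1−p).
18 ≥ 22(1−p) + 9p ⇒ 13p ≥ 4 ⇒ p ≥ 4/13.

4/13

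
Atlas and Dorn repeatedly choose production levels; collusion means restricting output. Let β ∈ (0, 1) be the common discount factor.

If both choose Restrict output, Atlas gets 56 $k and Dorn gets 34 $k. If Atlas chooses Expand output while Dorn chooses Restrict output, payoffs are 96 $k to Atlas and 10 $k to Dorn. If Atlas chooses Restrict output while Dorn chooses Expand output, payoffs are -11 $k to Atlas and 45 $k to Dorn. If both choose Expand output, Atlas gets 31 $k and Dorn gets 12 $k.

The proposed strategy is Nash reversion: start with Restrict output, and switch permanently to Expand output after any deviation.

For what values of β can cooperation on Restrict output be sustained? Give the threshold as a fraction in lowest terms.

8/13

Atlas: cooperation gives 56 each period; deviation gives 96 once then 31 forever.
  56/(1−β) ≥ 96 + 31β/(1−β) ⇒ β ≥ 40/65 = 8/13.
Dorn: cooperation gives 34 each period; deviation gives 45 once then 12 forever.
  β ≥ 11/33 = 1/3.
Both must hold, so the binding constraint is Atlas's: β ≥ 8/13.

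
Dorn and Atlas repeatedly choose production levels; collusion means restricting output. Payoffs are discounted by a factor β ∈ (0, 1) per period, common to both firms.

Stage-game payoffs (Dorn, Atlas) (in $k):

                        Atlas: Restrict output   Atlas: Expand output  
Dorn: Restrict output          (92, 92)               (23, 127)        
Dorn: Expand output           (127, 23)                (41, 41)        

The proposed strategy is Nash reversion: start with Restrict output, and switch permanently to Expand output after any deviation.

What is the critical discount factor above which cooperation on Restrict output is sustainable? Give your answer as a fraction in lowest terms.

One-period gain from deviating is 127 − 92 = 35. The loss is 92 − 41 = 51 in every subsequent period, with present value 51·β/(1−β).
Deviation is unprofitable when 51·β/(1−β) ≥ 35, i.e. β/(1−β) ≥ 35/51.
Equivalently β ≥ 35/(35+51) = 35/86.

35/86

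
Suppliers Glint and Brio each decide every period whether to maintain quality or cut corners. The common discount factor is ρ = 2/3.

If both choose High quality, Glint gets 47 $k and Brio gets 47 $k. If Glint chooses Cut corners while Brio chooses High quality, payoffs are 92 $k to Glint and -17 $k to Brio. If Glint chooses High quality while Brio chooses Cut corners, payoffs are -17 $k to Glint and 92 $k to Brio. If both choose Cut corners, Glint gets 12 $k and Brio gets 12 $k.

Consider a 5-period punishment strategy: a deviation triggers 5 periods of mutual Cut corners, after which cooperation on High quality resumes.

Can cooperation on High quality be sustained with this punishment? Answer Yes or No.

Yes

A one-shot deviation gives 92 now, then 12 for 5 periods, then back to 47.
Gain from deviating: (92−47) today; loss: (47−12) in each of the next 5 periods.
No-deviation condition: (47−12)(ρ+…+ρ^5) ≥ 92−47, i.e. ρ+…+ρ^5 ≥ 9/7.
At ρ = 2/3: ρ+…+ρ^5 = 1.7366 ≥ 1.2857.
So cooperation is sustainable.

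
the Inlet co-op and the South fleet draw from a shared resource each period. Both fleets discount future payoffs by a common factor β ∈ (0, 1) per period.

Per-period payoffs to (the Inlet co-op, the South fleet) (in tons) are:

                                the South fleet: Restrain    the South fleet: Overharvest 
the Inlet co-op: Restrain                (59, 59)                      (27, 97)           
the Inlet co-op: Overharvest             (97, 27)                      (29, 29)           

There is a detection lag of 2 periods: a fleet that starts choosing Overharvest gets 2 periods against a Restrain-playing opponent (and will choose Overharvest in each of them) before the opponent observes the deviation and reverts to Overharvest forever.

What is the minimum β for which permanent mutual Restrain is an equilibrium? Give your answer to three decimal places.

The best deviation is to choose Overharvest for all 2 undetected periods, earning 97 each, then 29 forever once detected.
Deviation value: 97(1−β^2)/(1−β) + 29β^2/(1−β); cooperation value: 59/(1−β).
IC: 59 ≥ 97(1−β^2) + 29β^2 = 97 − 68β^2.
So β^2 ≥ 38/68 = 19/34, giving β ≥ (19/34)^(1/2) ≈ 0.748.

0.748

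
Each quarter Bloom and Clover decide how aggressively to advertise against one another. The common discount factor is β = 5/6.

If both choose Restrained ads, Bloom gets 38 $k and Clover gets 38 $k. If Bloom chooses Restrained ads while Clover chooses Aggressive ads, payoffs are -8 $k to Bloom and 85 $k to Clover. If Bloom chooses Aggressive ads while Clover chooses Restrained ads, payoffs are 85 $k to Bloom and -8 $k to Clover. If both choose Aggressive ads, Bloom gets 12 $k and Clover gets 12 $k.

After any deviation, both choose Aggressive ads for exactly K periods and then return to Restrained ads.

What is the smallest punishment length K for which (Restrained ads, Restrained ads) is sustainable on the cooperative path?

IC: β(1−β^K)/(1−β) ≥ (85−38)/(38−12) = 47/26.
With β = 5/6: need 1 − β^K ≥ 47/26·(1−5/6)/(5/6), i.e. β^K ≤ 0.6385.
Since (5/6)^2 = 0.6944 and (5/6)^3 = 0.5787, the smallest such K is 3.

3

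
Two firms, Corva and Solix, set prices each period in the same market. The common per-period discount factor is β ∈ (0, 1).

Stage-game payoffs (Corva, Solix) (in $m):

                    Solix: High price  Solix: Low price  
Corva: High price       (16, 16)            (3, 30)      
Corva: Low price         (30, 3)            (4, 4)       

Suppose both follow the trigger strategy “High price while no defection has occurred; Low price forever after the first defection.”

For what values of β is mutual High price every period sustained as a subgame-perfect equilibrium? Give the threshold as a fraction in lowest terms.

Under grim trigger the critical discount factor is (T−C)/(T−P) with T = 30, C = 16, P = 4.
β* = (30−16)/(30−4) = 14/26 = 7/13.

7/13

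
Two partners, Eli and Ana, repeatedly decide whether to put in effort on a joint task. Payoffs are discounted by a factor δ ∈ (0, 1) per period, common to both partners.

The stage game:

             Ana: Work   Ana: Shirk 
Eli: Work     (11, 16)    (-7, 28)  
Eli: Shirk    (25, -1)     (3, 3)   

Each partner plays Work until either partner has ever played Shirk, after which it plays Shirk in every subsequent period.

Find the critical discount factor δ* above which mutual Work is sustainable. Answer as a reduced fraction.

7/11

Eli's threshold: (25−11)/(25−3) = 7/11.
Ana's threshold: (28−16)/(28−3) = 12/25.
7/11 > 12/25, so Eli binds and δ* = 7/11.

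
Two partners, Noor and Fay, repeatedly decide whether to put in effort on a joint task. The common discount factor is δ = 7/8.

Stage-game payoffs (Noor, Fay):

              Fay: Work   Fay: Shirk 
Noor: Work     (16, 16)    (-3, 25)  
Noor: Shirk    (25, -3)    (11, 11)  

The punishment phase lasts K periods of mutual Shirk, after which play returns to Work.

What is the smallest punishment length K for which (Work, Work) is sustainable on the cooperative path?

3

IC: δ(1−δ^K)/(1−δ) ≥ (25−16)/(16−11) = 9/5.
With δ = 7/8: need 1 − δ^K ≥ 9/5·(1−7/8)/(7/8), i.e. δ^K ≤ 0.7429.
Since (7/8)^2 = 0.7656 and (7/8)^3 = 0.6699, the smallest such K is 3.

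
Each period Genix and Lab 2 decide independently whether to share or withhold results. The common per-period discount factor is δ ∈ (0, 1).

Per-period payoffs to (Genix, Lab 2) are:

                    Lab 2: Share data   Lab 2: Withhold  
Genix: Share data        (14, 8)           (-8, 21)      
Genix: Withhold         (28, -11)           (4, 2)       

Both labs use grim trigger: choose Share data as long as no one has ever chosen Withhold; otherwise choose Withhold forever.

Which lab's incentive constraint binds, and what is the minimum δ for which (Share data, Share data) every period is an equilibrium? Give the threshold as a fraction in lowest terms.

Genix: cooperation gives 14 each period; deviation gives 28 once then 4 forever.
  14/(1−δ) ≥ 28 + 4δ/(1−δ) ⇒ δ ≥ 14/24 = 7/12.
Lab 2: cooperation gives 8 each period; deviation gives 21 once then 2 forever.
  δ ≥ 13/19.
Both must hold, so the binding constraint is Lab 2's: δ ≥ 13/19.

Lab 2; δ ≥ 13/19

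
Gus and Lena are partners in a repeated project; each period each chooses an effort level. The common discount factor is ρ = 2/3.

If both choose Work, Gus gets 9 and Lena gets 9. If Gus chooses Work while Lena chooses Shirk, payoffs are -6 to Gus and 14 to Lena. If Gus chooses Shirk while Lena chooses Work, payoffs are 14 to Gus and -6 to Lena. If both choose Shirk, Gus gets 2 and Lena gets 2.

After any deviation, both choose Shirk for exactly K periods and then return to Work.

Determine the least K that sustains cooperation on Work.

2

IC: ρ(1−ρ^K)/(1−ρ) ≥ (14−9)/(9−2) = 5/7.
With ρ = 2/3: need 1 − ρ^K ≥ 5/7·(1−2/3)/(2/3), i.e. ρ^K ≤ 0.6429.
Since (2/3)^1 = 0.6667 and (2/3)^2 = 0.4444, the smallest such K is 2.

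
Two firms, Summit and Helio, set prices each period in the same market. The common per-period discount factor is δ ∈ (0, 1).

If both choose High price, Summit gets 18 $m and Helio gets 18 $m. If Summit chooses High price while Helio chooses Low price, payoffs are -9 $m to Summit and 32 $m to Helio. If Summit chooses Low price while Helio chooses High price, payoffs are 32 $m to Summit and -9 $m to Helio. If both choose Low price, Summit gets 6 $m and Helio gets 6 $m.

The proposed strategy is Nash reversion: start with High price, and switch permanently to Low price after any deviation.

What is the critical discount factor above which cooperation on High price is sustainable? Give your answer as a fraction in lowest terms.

18/(1−δ) ≥ 32 + 6δ/(1−δ)
18 ≥ 32 − 26δ
δ ≥ 14/26 = 7/13.

7/13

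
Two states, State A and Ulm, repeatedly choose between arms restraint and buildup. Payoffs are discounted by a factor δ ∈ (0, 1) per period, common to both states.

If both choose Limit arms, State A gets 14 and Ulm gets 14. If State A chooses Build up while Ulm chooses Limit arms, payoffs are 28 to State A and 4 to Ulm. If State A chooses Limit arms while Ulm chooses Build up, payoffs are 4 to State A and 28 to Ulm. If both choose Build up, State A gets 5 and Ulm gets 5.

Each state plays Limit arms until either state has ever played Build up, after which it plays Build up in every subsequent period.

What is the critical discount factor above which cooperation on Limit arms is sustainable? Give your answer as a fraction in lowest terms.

One-period gain from deviating is 28 − 14 = 14. The loss is 14 − 5 = 9 in every subsequent period, with present value 9·δ/(1−δ).
Deviation is unprofitable when 9·δ/(1−δ) ≥ 14, i.e. δ/(1−δ) ≥ 14/9.
Equivalently δ ≥ 14/(14+9) = 14/23.

14/23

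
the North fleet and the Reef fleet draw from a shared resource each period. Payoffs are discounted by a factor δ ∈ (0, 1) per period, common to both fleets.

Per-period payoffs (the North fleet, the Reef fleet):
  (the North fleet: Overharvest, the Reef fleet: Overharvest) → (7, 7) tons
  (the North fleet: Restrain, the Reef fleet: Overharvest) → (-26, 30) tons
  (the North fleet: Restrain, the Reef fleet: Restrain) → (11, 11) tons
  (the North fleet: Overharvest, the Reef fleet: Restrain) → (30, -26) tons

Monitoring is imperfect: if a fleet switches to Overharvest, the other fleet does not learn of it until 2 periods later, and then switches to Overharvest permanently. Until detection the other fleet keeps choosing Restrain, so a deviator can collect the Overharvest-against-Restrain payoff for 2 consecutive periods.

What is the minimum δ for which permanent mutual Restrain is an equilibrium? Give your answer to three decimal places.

0.909

A deviator earns 30 for 2 periods, then 7 forever; cooperating earns 11 forever. Multiplying the IC by (1−δ):
11 ≥ 30(1−δ^2) + 7δ^2, so 23·δ^2 ≥ 19 and δ^2 ≥ 19/23.
δ ≥ (19/23)^(1/2) ≈ 0.909.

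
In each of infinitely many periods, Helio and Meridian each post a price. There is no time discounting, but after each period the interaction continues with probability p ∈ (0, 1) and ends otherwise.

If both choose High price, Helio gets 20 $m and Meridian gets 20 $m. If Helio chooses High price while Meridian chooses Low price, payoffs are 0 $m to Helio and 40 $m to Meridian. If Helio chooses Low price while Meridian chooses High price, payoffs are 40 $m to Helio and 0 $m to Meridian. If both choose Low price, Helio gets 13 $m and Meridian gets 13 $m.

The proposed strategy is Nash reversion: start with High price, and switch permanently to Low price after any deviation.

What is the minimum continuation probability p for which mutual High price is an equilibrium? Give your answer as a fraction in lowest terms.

20/27

With no time discounting, the continuation probability p plays the role of the discount factor.
Grim-trigger IC: 20/(1−p) ≥ 40 + 13p/(1−p) ⇒ p ≥ (40−20)/(40−13) = 20/27.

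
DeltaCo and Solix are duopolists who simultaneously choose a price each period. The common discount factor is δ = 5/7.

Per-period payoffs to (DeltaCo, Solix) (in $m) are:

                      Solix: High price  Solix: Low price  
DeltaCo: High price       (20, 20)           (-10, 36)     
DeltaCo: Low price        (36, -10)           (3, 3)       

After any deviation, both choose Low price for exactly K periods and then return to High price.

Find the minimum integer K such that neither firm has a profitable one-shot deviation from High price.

2

Need Σ_{k=1}^{K} δ^k ≥ (36−20)/(20−3) = 0.9412 at δ = 5/7.
At K = 1 the sum is 0.7143 < 0.9412; at K = 2 it is 1.2245 ≥ 0.9412.
So the minimum punishment length is K = 2.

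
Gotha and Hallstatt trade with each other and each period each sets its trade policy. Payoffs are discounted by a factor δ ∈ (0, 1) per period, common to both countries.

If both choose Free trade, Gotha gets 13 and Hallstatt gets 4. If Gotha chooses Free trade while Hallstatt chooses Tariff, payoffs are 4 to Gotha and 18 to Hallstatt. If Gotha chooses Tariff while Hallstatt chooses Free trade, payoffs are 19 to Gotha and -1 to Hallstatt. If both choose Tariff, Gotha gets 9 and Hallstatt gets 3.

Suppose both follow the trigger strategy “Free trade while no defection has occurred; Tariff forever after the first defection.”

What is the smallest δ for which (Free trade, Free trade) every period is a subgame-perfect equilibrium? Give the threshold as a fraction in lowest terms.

For Gotha: deviation gain 19−13 = 6, per-period punishment loss 13−9 = 4. IC gives δ ≥ 6/10 = 3/5.
For Hallstatt: gain 14, loss 1 per period, so δ ≥ 14/15.
The tighter constraint is Hallstatt's, so cooperation needs δ ≥ 14/15.

14/15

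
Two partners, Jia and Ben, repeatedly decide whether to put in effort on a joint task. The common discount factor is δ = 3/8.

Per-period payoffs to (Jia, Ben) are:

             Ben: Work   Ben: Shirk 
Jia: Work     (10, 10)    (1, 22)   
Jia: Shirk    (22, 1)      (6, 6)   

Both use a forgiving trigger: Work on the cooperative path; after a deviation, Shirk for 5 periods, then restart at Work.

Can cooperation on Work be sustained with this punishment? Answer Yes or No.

No

A one-shot deviation gives 22 now, then 6 for 5 periods, then back to 10.
Gain from deviating: (22−10) today; loss: (10−6) in each of the next 5 periods.
No-deviation condition: (10−6)(δ+…+δ^5) ≥ 22−10, i.e. δ+…+δ^5 ≥ 3.
At δ = 3/8: δ+…+δ^5 = 0.5956 < 3.0000.
So cooperation is not sustainable.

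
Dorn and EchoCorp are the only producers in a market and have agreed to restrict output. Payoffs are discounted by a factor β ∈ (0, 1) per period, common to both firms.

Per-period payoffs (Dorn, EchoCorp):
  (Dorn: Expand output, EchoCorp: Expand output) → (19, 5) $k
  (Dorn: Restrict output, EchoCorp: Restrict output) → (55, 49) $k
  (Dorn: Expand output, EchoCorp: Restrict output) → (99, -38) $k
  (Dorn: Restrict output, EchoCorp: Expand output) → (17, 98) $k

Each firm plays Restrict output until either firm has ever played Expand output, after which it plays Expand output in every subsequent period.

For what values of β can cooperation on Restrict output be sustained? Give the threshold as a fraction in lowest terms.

For Dorn: deviation gain 99−55 = 44, per-period punishment loss 55−19 = 36. IC gives β ≥ 44/80 = 11/20.
For EchoCorp: gain 49, loss 44 per period, so β ≥ 49/93.
The tighter constraint is Dorn's, so cooperation needs β ≥ 11/20.

11/20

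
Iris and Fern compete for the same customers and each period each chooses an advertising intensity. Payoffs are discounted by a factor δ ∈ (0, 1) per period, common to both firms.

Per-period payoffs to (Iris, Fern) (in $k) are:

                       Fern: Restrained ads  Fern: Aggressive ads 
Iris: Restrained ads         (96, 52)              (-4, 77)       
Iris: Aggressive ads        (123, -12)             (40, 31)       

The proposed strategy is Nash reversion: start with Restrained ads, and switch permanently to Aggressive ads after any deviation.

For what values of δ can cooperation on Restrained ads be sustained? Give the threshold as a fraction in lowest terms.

25/46

Iris: cooperation gives 96 each period; deviation gives 123 once then 40 forever.
  96/(1−δ) ≥ 123 + 40δ/(1−δ) ⇒ δ ≥ 27/83.
Fern: cooperation gives 52 each period; deviation gives 77 once then 31 forever.
  δ ≥ 25/46.
Both must hold, so the binding constraint is Fern's: δ ≥ 25/46.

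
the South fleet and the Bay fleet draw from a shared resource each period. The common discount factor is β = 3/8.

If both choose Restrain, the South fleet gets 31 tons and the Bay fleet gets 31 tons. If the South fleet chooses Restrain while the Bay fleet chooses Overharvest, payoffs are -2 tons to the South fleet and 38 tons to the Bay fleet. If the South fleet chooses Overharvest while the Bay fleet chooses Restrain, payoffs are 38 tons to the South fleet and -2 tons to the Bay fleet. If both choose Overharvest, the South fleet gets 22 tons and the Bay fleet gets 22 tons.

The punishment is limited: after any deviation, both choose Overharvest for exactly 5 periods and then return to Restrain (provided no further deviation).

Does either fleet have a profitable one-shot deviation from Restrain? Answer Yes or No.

A one-shot deviation gives 38 now, then 22 for 5 periods, then back to 31.
Gain from deviating: (38−31) today; loss: (31−22) in each of the next 5 periods.
No-deviation condition: (31−22)(β+…+β^5) ≥ 38−31, i.e. β+…+β^5 ≥ 7/9.
At β = 3/8: β+…+β^5 = 0.5956 < 0.7778.
So cooperation is not sustainable.

Yes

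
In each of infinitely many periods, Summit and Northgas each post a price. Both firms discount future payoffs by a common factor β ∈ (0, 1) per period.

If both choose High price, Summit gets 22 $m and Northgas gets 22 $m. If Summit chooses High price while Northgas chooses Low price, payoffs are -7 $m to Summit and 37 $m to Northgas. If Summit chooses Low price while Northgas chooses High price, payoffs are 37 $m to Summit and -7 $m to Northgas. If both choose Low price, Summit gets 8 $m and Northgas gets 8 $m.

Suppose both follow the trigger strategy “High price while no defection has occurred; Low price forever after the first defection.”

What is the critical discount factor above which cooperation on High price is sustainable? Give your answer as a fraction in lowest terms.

15/29

Under grim trigger the critical discount factor is (T−C)/(T−P) with T = 37, C = 22, P = 8.
β* = (37−22)/(37−8) = 15/29.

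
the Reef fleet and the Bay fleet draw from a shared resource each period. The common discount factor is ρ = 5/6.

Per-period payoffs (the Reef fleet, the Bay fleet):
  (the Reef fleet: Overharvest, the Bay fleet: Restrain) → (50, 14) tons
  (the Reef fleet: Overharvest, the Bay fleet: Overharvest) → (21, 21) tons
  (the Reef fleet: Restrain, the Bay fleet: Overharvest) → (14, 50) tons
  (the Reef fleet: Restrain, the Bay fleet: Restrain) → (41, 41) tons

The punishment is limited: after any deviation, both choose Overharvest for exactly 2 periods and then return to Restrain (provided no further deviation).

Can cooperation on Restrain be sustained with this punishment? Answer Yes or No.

Yes

A one-shot deviation gives 50 now, then 21 for 2 periods, then back to 41.
Gain from deviating: (50−41) today; loss: (41−21) in each of the next 2 periods.
No-deviation condition: (41−21)(ρ+…+ρ^2) ≥ 50−41, i.e. ρ+…+ρ^2 ≥ 9/20.
At ρ = 5/6: ρ+…+ρ^2 = 1.5278 ≥ 0.4500.
So cooperation is sustainable.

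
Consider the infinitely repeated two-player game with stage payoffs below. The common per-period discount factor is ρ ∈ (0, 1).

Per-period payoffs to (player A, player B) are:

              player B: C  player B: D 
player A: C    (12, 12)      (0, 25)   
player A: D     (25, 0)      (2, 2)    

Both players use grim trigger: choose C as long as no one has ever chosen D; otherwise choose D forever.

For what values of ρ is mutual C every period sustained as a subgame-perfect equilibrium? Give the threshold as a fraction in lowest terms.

Under grim trigger the critical discount factor is (T−C)/(T−P) with T = 25, C = 12, P = 2.
ρ* = (25−12)/(25−2) = 13/23.

13/23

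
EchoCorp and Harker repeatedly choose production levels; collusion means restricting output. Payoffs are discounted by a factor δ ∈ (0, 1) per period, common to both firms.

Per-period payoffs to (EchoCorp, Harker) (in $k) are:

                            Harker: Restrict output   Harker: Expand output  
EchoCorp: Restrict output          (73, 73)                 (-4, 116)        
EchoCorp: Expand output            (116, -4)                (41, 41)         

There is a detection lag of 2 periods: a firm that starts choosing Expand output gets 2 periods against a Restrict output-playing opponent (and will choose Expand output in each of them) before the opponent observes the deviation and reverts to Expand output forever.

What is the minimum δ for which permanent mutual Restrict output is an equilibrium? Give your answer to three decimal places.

0.757

The best deviation is to choose Expand output for all 2 undetected periods, earning 116 each, then 41 forever once detected.
Deviation value: 116(1−δ^2)/(1−δ) + 41δ^2/(1−δ); cooperation value: 73/(1−δ).
IC: 73 ≥ 116(1−δ^2) + 41δ^2 = 116 − 75δ^2.
So δ^2 ≥ 43/75, giving δ ≥ (43/75)^(1/2) ≈ 0.757.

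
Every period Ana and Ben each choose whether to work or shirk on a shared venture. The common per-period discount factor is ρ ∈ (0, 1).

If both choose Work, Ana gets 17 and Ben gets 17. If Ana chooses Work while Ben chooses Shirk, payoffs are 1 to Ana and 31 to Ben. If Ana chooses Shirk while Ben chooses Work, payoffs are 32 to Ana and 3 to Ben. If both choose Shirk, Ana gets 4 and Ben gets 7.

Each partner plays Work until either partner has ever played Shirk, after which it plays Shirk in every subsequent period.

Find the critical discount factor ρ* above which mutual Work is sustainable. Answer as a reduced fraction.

7/12

Ana's threshold: (32−17)/(32−4) = 15/28.
Ben's threshold: (31−17)/(31−7) = 7/12.
15/28 < 7/12, so Ben binds and ρ* = 7/12.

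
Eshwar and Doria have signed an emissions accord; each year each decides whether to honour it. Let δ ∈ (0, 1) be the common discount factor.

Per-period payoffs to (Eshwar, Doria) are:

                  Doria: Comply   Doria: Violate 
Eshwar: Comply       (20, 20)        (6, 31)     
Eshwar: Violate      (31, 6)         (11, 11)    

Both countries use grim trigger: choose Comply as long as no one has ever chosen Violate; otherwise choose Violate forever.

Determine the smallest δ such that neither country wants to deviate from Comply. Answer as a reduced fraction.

11/20

20/(1−δ) ≥ 31 + 11δ/(1−δ)
20 ≥ 31 − 20δ
δ ≥ 11/20.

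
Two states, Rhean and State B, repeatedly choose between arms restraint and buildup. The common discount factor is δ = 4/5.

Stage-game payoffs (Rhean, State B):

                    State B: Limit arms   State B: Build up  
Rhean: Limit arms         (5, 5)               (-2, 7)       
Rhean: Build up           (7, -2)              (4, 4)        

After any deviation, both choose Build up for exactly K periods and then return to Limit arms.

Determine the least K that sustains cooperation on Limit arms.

4

IC: δ(1−δ^K)/(1−δ) ≥ (7−5)/(5−4) = 2.
With δ = 4/5: need 1 − δ^K ≥ 2·(1−4/5)/(4/5), i.e. δ^K ≤ 0.5000.
Since (4/5)^3 = 0.5120 and (4/5)^4 = 0.4096, the smallest such K is 4.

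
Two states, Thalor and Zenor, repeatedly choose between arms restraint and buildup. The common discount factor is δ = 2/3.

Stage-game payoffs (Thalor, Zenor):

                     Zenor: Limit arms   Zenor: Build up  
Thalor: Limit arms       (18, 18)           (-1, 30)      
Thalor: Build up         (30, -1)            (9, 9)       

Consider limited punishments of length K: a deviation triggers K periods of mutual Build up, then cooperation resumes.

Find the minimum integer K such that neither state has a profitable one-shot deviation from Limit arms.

3

Need Σ_{k=1}^{K} δ^k ≥ (30−18)/(18−9) = 1.3333 at δ = 2/3.
At K = 2 the sum is 1.1111 < 1.3333; at K = 3 it is 1.4074 ≥ 1.3333.
So the minimum punishment length is K = 3.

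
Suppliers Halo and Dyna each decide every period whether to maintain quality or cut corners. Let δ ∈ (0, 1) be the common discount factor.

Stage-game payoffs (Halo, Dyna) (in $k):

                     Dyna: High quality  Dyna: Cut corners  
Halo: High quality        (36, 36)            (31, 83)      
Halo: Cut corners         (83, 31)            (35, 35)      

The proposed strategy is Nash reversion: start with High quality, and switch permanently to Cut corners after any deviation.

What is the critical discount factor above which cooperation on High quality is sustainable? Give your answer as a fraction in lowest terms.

47/48

Under grim trigger the critical discount factor is (T−C)/(T−P) with T = 83, C = 36, P = 35.
δ* = (83−36)/(83−35) = 47/48.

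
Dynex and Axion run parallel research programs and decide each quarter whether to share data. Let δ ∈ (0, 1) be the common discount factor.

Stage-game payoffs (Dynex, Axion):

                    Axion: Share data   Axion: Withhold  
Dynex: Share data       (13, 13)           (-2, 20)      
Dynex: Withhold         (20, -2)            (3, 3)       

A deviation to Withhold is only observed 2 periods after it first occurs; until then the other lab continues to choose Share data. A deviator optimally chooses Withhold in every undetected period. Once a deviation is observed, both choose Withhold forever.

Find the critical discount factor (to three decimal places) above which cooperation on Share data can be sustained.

0.642

A deviator earns 20 for 2 periods, then 3 forever; cooperating earns 13 forever. Multiplying the IC by (1−δ):
13 ≥ 20(1−δ^2) + 3δ^2, so 17·δ^2 ≥ 7 and δ^2 ≥ 7/17.
δ ≥ (7/17)^(1/2) ≈ 0.642.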